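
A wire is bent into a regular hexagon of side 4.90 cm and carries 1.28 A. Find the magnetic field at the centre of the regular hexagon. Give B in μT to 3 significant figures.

B ≈ 18.1 μT

Each side is a finite straight segment at perpendicular distance d = a/(2 tan(π/6)) = 0.04244 m from the centre, with end-angles ±π/6.
One side contributes B₁ = (μ₀I/4πd)·2 sin(π/6) = 3.02×10⁻⁶ T.
All 6 sides add in the same direction: B = 6 × 3.02×10⁻⁶ = 1.81×10⁻⁵ T.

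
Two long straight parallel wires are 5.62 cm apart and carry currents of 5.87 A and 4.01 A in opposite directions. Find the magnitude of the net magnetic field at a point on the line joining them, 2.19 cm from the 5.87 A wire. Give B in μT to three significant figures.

Each long wire gives B = μ₀I/(2πd). Distances are d₁ = 0.0219 m and d₂ = 0.0343 m.
B₁ = 5.36×10⁻⁵ T, B₂ = 2.34×10⁻⁵ T.
Between antiparallel currents both contributions point the same way, so they add. B = B₁ + B₂ = 5.36×10⁻⁵ + 2.34×10⁻⁵ = 7.70×10⁻⁵ T.

B ≈ 77.0 μT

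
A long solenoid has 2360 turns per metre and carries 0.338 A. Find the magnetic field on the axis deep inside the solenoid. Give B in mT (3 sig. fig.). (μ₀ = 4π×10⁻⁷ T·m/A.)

B ≈ 1.00 mT

Inside a long solenoid, B = μ₀nI with n = 2360 turns/m.
B = 4π×10⁻⁷ × 2360 × 0.338 = 1.00×10⁻³ T.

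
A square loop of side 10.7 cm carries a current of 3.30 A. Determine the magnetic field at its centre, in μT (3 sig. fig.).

B ≈ 34.9 μT

Each side is a finite straight segment at perpendicular distance d = a/(2 tan(π/4)) = 0.0535 m from the centre, with end-angles ±π/4.
One side contributes B₁ = (μ₀I/4πd)·2 sin(π/4) = 8.72×10⁻⁶ T.
All 4 sides add in the same direction: B = 4 × 8.72×10⁻⁶ = 3.49×10⁻⁵ T.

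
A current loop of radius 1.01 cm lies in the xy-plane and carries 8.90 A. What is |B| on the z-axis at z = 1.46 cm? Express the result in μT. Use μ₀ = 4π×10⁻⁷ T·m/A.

B ≈ 102 μT

On the axis of a circular loop, B = μ₀IR² / [2(R²+z²)^(3/2)].
R² + z² = (0.0101)² + (0.0146)² = 0.0003152 m², and (R²+z²)^(3/2) = 5.60×10⁻⁶ m³.
B = (4π×10⁻⁷ × 8.90 × 0.000102) / (2 × 5.60×10⁻⁶) = 1.02×10⁻⁴ T.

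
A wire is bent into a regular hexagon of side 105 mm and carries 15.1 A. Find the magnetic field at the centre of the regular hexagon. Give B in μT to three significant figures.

B ≈ 99.6 μT

Each side is a finite straight segment at perpendicular distance d = a/(2 tan(π/6)) = 0.09093 m from the centre, with end-angles ±π/6.
One side contributes B₁ = (μ₀I/4πd)·2 sin(π/6) = 1.66×10⁻⁵ T.
All 6 sides add in the same direction: B = 6 × 1.66×10⁻⁵ = 9.96×10⁻⁵ T.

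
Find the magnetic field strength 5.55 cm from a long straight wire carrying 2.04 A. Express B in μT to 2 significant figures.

For an infinitely long straight wire, B = μ₀I/(2πd).
B = (4π×10⁻⁷ × 2.04) / (2π × 0.0555) = 7.35×10⁻⁶ T.

B ≈ 7.4 μT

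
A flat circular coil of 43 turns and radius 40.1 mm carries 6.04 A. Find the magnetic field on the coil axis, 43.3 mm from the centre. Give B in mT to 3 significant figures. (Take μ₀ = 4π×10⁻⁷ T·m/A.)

B ≈ 1.28 mT

For an N-turn flat coil, B = Nμ₀IR²/[2(R²+z²)^(3/2)] with R = 0.0401 m, z = 0.0433 m.
B = 43 × 2.97×10⁻⁵ T = 1.28×10⁻³ T.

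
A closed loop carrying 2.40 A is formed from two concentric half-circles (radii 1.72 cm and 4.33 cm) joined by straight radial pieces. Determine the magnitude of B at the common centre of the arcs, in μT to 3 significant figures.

The radial connectors point toward the centre, so dl × r̂ = 0 and they contribute nothing.
Each semicircle gives μ₀I/(4R): inner arc 4.38×10⁻⁵ T, outer arc 1.74×10⁻⁵ T.
The two arcs carry current in opposite angular senses, so their fields oppose: B = |4.38×10⁻⁵ − 1.74×10⁻⁵| = 2.64×10⁻⁵ T.

B ≈ 26.4 μT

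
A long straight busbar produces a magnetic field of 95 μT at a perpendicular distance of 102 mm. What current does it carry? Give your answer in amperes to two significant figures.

For a long straight wire B = μ₀I/(2πd), so I = 2πdB/μ₀.
I = 2π × 0.102 × 9.50×10⁻⁵ / (4π×10⁻⁷) = 48.4 A.

I ≈ 48 A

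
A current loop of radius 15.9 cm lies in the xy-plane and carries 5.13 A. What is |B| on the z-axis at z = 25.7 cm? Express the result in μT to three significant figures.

B ≈ 2.95 μT

On the axis of a circular loop, B = μ₀IR² / [2(R²+z²)^(3/2)].
R² + z² = (0.159)² + (0.257)² = 0.09133 m², and (R²+z²)^(3/2) = 2.76×10⁻² m³.
B = (4π×10⁻⁷ × 5.13 × 0.02528) / (2 × 2.76×10⁻²) = 2.95×10⁻⁶ T.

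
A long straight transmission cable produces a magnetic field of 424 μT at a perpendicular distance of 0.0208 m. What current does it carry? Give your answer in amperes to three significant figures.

I ≈ 44.1 A

For a long straight wire B = μ₀I/(2πd), so I = 2πdB/μ₀.
I = 2π × 0.0208 × 4.24×10⁻⁴ / (4π×10⁻⁷) = 44.1 A.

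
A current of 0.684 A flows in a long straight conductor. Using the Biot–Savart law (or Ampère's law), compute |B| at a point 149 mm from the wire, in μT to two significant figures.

B ≈ 0.92 μT

For an infinitely long straight wire, B = μ₀I/(2πd).
B = (4π×10⁻⁷ × 0.684) / (2π × 0.149) = 9.18×10⁻⁷ T.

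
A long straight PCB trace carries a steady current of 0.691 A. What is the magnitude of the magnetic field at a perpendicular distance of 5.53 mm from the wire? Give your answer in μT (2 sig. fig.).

For an infinitely long straight wire, B = μ₀I/(2πd).
B = (4π×10⁻⁷ × 0.691) / (2π × 0.00553) = 2.50×10⁻⁵ T.

B ≈ 25 μT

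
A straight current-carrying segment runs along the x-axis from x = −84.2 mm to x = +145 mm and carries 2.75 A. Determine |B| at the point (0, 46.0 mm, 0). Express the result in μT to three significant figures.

For a finite straight segment, B = (μ₀I/4πd)(sinθ₁ + sinθ₂), where θ₁, θ₂ are the angles from the perpendicular to each end.
The perpendicular distance is d = 0.046 m; the end-offsets along the wire are a = 0.0842 m and b = 0.145 m.
sinθ₁ = 0.0842/√(0.0842²+0.046²) = 0.8776; sinθ₂ = 0.145/√(0.145²+0.046²) = 0.9532.
B = (4π×10⁻⁷ × 2.75) / (4π × 0.046) × (0.8776 + 0.9532) = 1.09×10⁻⁵ T.

B ≈ 10.9 μT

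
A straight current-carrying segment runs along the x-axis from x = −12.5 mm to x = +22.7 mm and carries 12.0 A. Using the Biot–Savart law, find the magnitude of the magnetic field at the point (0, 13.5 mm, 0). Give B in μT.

B ≈ 137 μT

For a finite straight segment, B = (μ₀I/4πd)(sinθ₁ + sinθ₂), where θ₁, θ₂ are the angles from the perpendicular to each end.
The perpendicular distance is d = 0.0135 m; the end-offsets along the wire are a = 0.0125 m and b = 0.0227 m.
sinθ₁ = 0.0125/√(0.0125²+0.0135²) = 0.6794; sinθ₂ = 0.0227/√(0.0227²+0.0135²) = 0.8595.
B = (4π×10⁻⁷ × 12.0) / (4π × 0.0135) × (0.6794 + 0.8595) = 1.37×10⁻⁴ T.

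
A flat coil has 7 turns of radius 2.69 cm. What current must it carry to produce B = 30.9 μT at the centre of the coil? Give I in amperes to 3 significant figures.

For an N-turn coil, B = Nμ₀I/(2R) with R = 0.0269 m, so I = 2RB/(Nμ₀) = 2 × 0.0269 × 3.09×10⁻⁵ / (7 × 4π×10⁻⁷) = 0.189 A.

I ≈ 0.189 A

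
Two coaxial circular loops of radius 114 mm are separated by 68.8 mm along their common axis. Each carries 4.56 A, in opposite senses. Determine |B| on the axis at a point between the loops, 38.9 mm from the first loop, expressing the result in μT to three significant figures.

B ≈ 1.44 μT

Each loop contributes B = μ₀IR²/[2(R²+z²)^(3/2)] on the axis, with z measured from that loop.
Loop 1 (z = 0.0389 m): B₁ = 2.13×10⁻⁵ T. Loop 2 (z = 0.0299 m): B₂ = 2.27×10⁻⁵ T.
The fields oppose: B = |B₁ − B₂| = 1.44×10⁻⁶ T.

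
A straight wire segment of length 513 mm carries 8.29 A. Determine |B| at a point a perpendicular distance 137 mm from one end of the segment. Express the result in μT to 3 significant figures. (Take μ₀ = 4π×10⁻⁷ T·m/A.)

B ≈ 5.85 μT

For a finite straight segment, B = (μ₀I/4πd)(sinθ₁ + sinθ₂), where θ₁, θ₂ are the angles from the perpendicular to each end.
The perpendicular foot is at one end, so the two end-offsets along the wire are 0 and L = 0.513 m.
sinθ₁ = 0/√(0²+0.137²) = 0.0000; sinθ₂ = 0.513/√(0.513²+0.137²) = 0.9661.
B = (4π×10⁻⁷ × 8.29) / (4π × 0.137) × (0.0000 + 0.9661) = 5.85×10⁻⁶ T.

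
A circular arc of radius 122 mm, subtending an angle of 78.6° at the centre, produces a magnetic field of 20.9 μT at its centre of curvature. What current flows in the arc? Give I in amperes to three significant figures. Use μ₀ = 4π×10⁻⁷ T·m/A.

For a circular arc, B = μ₀Iφ/(4πR) with φ in radians; here φ = 1.372 rad.
So I = 4πRB/(μ₀φ) = 4π × 0.122 × 2.09×10⁻⁵ / (4π×10⁻⁷ × 1.372) = 18.6 A.

I ≈ 18.6 A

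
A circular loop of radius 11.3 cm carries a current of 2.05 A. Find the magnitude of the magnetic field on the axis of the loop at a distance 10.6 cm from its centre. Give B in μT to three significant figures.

B ≈ 4.42 μT

On the axis of a circular loop, B = μ₀IR² / [2(R²+z²)^(3/2)].
R² + z² = (0.113)² + (0.106)² = 0.024 m², and (R²+z²)^(3/2) = 3.72×10⁻³ m³.
B = (4π×10⁻⁷ × 2.05 × 0.01277) / (2 × 3.72×10⁻³) = 4.42×10⁻⁶ T.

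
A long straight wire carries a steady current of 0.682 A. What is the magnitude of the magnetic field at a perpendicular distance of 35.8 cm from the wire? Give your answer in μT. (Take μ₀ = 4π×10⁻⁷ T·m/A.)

For an infinitely long straight wire, B = μ₀I/(2πd).
B = (4π×10⁻⁷ × 0.682) / (2π × 0.358) = 3.81×10⁻⁷ T.

B ≈ 0.381 μT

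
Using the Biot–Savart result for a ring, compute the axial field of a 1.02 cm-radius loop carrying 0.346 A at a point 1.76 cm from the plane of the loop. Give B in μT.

On the axis of a circular loop, B = μ₀IR² / [2(R²+z²)^(3/2)].
R² + z² = (0.0102)² + (0.0176)² = 0.0004138 m², and (R²+z²)^(3/2) = 8.42×10⁻⁶ m³.
B = (4π×10⁻⁷ × 0.346 × 0.000104) / (2 × 8.42×10⁻⁶) = 2.69×10⁻⁶ T.

B ≈ 2.69 μT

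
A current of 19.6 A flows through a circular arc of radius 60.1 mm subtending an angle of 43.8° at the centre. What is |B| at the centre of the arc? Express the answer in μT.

B ≈ 24.9 μT

The Biot–Savart field of a circular arc at its centre is B = μ₀Iφ/(4πR), with φ = 0.7645 rad.
B = (4π×10⁻⁷ × 19.6 × 0.7645) / (4π × 0.0601) = 2.49×10⁻⁵ T.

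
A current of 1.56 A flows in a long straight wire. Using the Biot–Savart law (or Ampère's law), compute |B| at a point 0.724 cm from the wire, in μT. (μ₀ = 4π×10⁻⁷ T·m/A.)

B ≈ 43.1 μT

For an infinitely long straight wire, B = μ₀I/(2πd).
B = (4π×10⁻⁷ × 1.56) / (2π × 0.00724) = 4.31×10⁻⁵ T.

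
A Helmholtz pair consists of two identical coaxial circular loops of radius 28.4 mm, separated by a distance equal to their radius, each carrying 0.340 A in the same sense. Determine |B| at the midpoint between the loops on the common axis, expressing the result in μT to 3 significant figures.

B ≈ 10.8 μT

Each loop contributes B = μ₀IR²/[2(R²+z²)^(3/2)] on the axis, with z measured from that loop.
Loop 1 (z = 0.0142 m): B₁ = 5.38×10⁻⁶ T. Loop 2 (z = 0.0142 m): B₂ = 5.38×10⁻⁶ T.
The fields add: B = B₁ + B₂ = 1.08×10⁻⁵ T.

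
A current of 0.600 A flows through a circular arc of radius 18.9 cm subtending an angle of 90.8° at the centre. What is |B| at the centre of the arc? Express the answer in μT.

B ≈ 0.503 μT

The Biot–Savart field of a circular arc at its centre is B = μ₀Iφ/(4πR), with φ = 1.585 rad.
B = (4π×10⁻⁷ × 0.600 × 1.585) / (4π × 0.189) = 5.03×10⁻⁷ T.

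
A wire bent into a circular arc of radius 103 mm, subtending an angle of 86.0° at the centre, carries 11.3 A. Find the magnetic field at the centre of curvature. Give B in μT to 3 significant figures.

B ≈ 16.5 μT

The Biot–Savart field of a circular arc at its centre is B = μ₀Iφ/(4πR), with φ = 1.501 rad.
B = (4π×10⁻⁷ × 11.3 × 1.501) / (4π × 0.103) = 1.65×10⁻⁵ T.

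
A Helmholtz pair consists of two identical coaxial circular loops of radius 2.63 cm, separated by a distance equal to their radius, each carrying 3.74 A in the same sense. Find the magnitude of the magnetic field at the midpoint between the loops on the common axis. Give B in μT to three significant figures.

Each loop contributes B = μ₀IR²/[2(R²+z²)^(3/2)] on the axis, with z measured from that loop.
Loop 1 (z = 0.01315 m): B₁ = 6.39×10⁻⁵ T. Loop 2 (z = 0.01315 m): B₂ = 6.39×10⁻⁵ T.
The fields add: B = B₁ + B₂ = 1.28×10⁻⁴ T.

B ≈ 128 μT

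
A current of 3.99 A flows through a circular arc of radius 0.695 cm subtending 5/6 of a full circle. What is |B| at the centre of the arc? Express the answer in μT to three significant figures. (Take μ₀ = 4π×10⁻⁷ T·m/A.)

The Biot–Savart field of a circular arc at its centre is B = μ₀Iφ/(4πR), with φ = 5.236 rad.
B = (4π×10⁻⁷ × 3.99 × 5.236) / (4π × 0.00695) = 3.01×10⁻⁴ T.

B ≈ 301 μT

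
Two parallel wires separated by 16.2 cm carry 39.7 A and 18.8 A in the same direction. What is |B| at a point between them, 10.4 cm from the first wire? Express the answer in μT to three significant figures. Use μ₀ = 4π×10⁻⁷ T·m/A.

B ≈ 11.5 μT

Each long wire gives B = μ₀I/(2πd). Distances are d₁ = 0.104 m and d₂ = 0.058 m.
B₁ = 7.63×10⁻⁵ T, B₂ = 6.48×10⁻⁵ T.
Between parallel currents the two contributions point in opposite directions, so they subtract. B = |B₁ − B₂| = |7.63×10⁻⁵ − 6.48×10⁻⁵| = 1.15×10⁻⁵ T.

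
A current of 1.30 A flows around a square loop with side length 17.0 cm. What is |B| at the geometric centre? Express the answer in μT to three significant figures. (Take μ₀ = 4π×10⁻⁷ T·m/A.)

B ≈ 8.65 μT

Each side is a finite straight segment at perpendicular distance d = a/(2 tan(π/4)) = 0.085 m from the centre, with end-angles ±π/4.
One side contributes B₁ = (μ₀I/4πd)·2 sin(π/4) = 2.16×10⁻⁶ T.
All 4 sides add in the same direction: B = 4 × 2.16×10⁻⁶ = 8.65×10⁻⁶ T.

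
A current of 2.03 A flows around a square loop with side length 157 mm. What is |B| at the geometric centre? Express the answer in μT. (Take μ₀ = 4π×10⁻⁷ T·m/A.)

Each side is a finite straight segment at perpendicular distance d = a/(2 tan(π/4)) = 0.0785 m from the centre, with end-angles ±π/4.
One side contributes B₁ = (μ₀I/4πd)·2 sin(π/4) = 3.66×10⁻⁶ T.
All 4 sides add in the same direction: B = 4 × 3.66×10⁻⁶ = 1.46×10⁻⁵ T.

B ≈ 14.6 μT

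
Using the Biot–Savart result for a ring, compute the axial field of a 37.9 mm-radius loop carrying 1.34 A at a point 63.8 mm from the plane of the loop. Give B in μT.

On the axis of a circular loop, B = μ₀IR² / [2(R²+z²)^(3/2)].
R² + z² = (0.0379)² + (0.0638)² = 0.005507 m², and (R²+z²)^(3/2) = 4.09×10⁻⁴ m³.
B = (4π×10⁻⁷ × 1.34 × 0.001436) / (2 × 4.09×10⁻⁴) = 2.96×10⁻⁶ T.

B ≈ 2.96 μT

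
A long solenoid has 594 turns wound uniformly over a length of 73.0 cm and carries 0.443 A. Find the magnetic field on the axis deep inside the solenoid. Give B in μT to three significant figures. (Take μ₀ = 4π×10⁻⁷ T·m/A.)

Inside a long solenoid, B = μ₀nI with n = 813.7 turns/m.
B = 4π×10⁻⁷ × 813.7 × 0.443 = 4.53×10⁻⁴ T.

B ≈ 453 μT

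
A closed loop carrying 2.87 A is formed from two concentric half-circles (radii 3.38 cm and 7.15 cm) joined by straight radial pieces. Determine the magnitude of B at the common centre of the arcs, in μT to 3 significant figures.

B ≈ 14.1 μT

The radial connectors point toward the centre, so dl × r̂ = 0 and they contribute nothing.
Each semicircle gives μ₀I/(4R): inner arc 2.67×10⁻⁵ T, outer arc 1.26×10⁻⁵ T.
The two arcs carry current in opposite angular senses, so their fields oppose: B = |2.67×10⁻⁵ − 1.26×10⁻⁵| = 1.41×10⁻⁵ T.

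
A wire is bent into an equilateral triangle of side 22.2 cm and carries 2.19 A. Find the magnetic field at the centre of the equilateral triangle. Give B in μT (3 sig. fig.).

B ≈ 17.8 μT

Each side is a finite straight segment at perpendicular distance d = a/(2 tan(π/3)) = 0.06409 m from the centre, with end-angles ±π/3.
One side contributes B₁ = (μ₀I/4πd)·2 sin(π/3) = 5.92×10⁻⁶ T.
All 3 sides add in the same direction: B = 3 × 5.92×10⁻⁶ = 1.78×10⁻⁵ T.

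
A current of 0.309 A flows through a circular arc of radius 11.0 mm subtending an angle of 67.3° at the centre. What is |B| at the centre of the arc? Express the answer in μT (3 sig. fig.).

B ≈ 3.30 μT

The Biot–Savart field of a circular arc at its centre is B = μ₀Iφ/(4πR), with φ = 1.175 rad.
B = (4π×10⁻⁷ × 0.309 × 1.175) / (4π × 0.011) = 3.30×10⁻⁶ T.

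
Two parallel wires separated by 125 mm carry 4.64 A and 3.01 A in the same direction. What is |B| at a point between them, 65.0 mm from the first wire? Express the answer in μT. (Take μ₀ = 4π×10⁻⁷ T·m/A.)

B ≈ 4.24 μT

Each long wire gives B = μ₀I/(2πd). Distances are d₁ = 0.065 m and d₂ = 0.06 m.
B₁ = 1.43×10⁻⁵ T, B₂ = 1.00×10⁻⁵ T.
Between parallel currents the two contributions point in opposite directions, so they subtract. B = |B₁ − B₂| = |1.43×10⁻⁵ − 1.00×10⁻⁵| = 4.24×10⁻⁶ T.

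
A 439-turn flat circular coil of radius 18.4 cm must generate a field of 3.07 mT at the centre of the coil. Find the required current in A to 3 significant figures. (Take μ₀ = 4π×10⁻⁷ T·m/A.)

I ≈ 2.05 A

For an N-turn coil, B = Nμ₀I/(2R) with R = 0.184 m, so I = 2RB/(Nμ₀) = 2 × 0.184 × 3.07×10⁻³ / (439 × 4π×10⁻⁷) = 2.05 A.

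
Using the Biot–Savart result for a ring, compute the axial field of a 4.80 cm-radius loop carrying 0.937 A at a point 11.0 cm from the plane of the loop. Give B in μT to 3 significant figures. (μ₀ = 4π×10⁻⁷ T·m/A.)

On the axis of a circular loop, B = μ₀IR² / [2(R²+z²)^(3/2)].
R² + z² = (0.048)² + (0.11)² = 0.0144 m², and (R²+z²)^(3/2) = 1.73×10⁻³ m³.
B = (4π×10⁻⁷ × 0.937 × 0.002304) / (2 × 1.73×10⁻³) = 7.85×10⁻⁷ T.

B ≈ 0.785 μT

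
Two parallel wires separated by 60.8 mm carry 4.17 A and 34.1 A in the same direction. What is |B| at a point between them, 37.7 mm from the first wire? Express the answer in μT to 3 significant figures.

B ≈ 273 μT

Each long wire gives B = μ₀I/(2πd). Distances are d₁ = 0.0377 m and d₂ = 0.0231 m.
B₁ = 2.21×10⁻⁵ T, B₂ = 2.95×10⁻⁴ T.
Between parallel currents the two contributions point in opposite directions, so they subtract. B = |B₁ − B₂| = |2.21×10⁻⁵ − 2.95×10⁻⁴| = 2.73×10⁻⁴ T.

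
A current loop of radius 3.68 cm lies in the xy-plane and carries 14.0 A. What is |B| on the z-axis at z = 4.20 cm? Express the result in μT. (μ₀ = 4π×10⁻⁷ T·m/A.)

B ≈ 68.4 μT

On the axis of a circular loop, B = μ₀IR² / [2(R²+z²)^(3/2)].
R² + z² = (0.0368)² + (0.042)² = 0.003118 m², and (R²+z²)^(3/2) = 1.74×10⁻⁴ m³.
B = (4π×10⁻⁷ × 14.0 × 0.001354) / (2 × 1.74×10⁻⁴) = 6.84×10⁻⁵ T.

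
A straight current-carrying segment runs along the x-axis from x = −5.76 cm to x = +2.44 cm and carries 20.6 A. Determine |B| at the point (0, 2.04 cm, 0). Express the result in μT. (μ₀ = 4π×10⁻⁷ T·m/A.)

B ≈ 173 μT

For a finite straight segment, B = (μ₀I/4πd)(sinθ₁ + sinθ₂), where θ₁, θ₂ are the angles from the perpendicular to each end.
The perpendicular distance is d = 0.0204 m; the end-offsets along the wire are a = 0.0576 m and b = 0.0244 m.
sinθ₁ = 0.0576/√(0.0576²+0.0204²) = 0.9426; sinθ₂ = 0.0244/√(0.0244²+0.0204²) = 0.7672.
B = (4π×10⁻⁷ × 20.6) / (4π × 0.0204) × (0.9426 + 0.7672) = 1.73×10⁻⁴ T.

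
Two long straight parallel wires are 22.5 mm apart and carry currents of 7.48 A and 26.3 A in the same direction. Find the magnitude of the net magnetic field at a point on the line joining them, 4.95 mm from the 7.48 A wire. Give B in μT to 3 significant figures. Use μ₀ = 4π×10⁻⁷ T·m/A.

Each long wire gives B = μ₀I/(2πd). Distances are d₁ = 0.00495 m and d₂ = 0.01755 m.
B₁ = 3.02×10⁻⁴ T, B₂ = 3.00×10⁻⁴ T.
Between parallel currents the two contributions point in opposite directions, so they subtract. B = |B₁ − B₂| = |3.02×10⁻⁴ − 3.00×10⁻⁴| = 2.51×10⁻⁶ T.

B ≈ 2.51 μT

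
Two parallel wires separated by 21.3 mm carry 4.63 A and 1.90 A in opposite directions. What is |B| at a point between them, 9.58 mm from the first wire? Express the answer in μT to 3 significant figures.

B ≈ 129 μT

Each long wire gives B = μ₀I/(2πd). Distances are d₁ = 0.00958 m and d₂ = 0.01172 m.
B₁ = 9.67×10⁻⁵ T, B₂ = 3.24×10⁻⁵ T.
Between antiparallel currents both contributions point the same way, so they add. B = B₁ + B₂ = 9.67×10⁻⁵ + 3.24×10⁻⁵ = 1.29×10⁻⁴ T.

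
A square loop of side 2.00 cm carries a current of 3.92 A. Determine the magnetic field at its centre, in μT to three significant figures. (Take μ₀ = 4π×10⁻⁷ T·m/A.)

B ≈ 222 μT

Each side is a finite straight segment at perpendicular distance d = a/(2 tan(π/4)) = 0.01 m from the centre, with end-angles ±π/4.
One side contributes B₁ = (μ₀I/4πd)·2 sin(π/4) = 5.54×10⁻⁵ T.
All 4 sides add in the same direction: B = 4 × 5.54×10⁻⁵ = 2.22×10⁻⁴ T.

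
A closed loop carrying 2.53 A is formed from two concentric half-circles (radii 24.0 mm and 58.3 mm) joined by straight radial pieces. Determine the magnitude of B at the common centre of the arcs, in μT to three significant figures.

The radial connectors point toward the centre, so dl × r̂ = 0 and they contribute nothing.
Each semicircle gives μ₀I/(4R): inner arc 3.31×10⁻⁵ T, outer arc 1.36×10⁻⁵ T.
The two arcs carry current in opposite angular senses, so their fields oppose: B = |3.31×10⁻⁵ − 1.36×10⁻⁵| = 1.95×10⁻⁵ T.

B ≈ 19.5 μT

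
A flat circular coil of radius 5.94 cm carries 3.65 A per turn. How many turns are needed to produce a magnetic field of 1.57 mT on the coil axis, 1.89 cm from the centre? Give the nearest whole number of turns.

For an N-turn coil, B = Nμ₀IR²/[2(R²+z²)^(3/2)]. A single turn gives B₁ = 3.34×10⁻⁵ T with R = 0.0594 m, z = 0.0189 m.
N = B/B₁ = 1.57×10⁻³ / 3.34×10⁻⁵ = 46.99.

N = 47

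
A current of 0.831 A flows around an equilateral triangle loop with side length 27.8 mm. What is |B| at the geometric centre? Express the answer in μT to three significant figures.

Each side is a finite straight segment at perpendicular distance d = a/(2 tan(π/3)) = 0.008025 m from the centre, with end-angles ±π/3.
One side contributes B₁ = (μ₀I/4πd)·2 sin(π/3) = 1.79×10⁻⁵ T.
All 3 sides add in the same direction: B = 3 × 1.79×10⁻⁵ = 5.38×10⁻⁵ T.

B ≈ 53.8 μT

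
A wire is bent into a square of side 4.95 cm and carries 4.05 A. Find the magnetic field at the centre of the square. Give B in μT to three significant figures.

Each side is a finite straight segment at perpendicular distance d = a/(2 tan(π/4)) = 0.02475 m from the centre, with end-angles ±π/4.
One side contributes B₁ = (μ₀I/4πd)·2 sin(π/4) = 2.31×10⁻⁵ T.
All 4 sides add in the same direction: B = 4 × 2.31×10⁻⁵ = 9.26×10⁻⁵ T.

B ≈ 92.6 μT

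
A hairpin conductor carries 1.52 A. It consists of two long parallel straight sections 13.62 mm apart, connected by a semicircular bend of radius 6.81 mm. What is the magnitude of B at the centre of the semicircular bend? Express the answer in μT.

B ≈ 115 μT

The semicircular arc contributes B_arc = μ₀I·π/(4πR) = μ₀I/(4R) = 7.01×10⁻⁵ T.
Each semi-infinite lead is at perpendicular distance R = 0.00681 m from the centre, with the perpendicular foot at its near end, so it contributes μ₀I/(4πR); both point the same way, together 4.46×10⁻⁵ T.
Arc and leads all point the same direction: B = 7.01×10⁻⁵ + 4.46×10⁻⁵ = 1.15×10⁻⁴ T.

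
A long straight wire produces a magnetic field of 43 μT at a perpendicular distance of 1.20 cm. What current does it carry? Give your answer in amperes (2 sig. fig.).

I ≈ 2.6 A

For a long straight wire B = μ₀I/(2πd), so I = 2πdB/μ₀.
I = 2π × 0.012 × 4.30×10⁻⁵ / (4π×10⁻⁷) = 2.58 A.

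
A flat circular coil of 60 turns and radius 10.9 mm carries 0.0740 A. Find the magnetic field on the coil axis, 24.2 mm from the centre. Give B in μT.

For an N-turn flat coil, B = Nμ₀IR²/[2(R²+z²)^(3/2)] with R = 0.0109 m, z = 0.0242 m.
B = 60 × 2.95×10⁻⁷ T = 1.77×10⁻⁵ T.

B ≈ 17.7 μT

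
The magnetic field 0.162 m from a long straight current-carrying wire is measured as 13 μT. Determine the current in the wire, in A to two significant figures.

For a long straight wire B = μ₀I/(2πd), so I = 2πdB/μ₀.
I = 2π × 0.162 × 1.30×10⁻⁵ / (4π×10⁻⁷) = 10.5 A.

I ≈ 11 A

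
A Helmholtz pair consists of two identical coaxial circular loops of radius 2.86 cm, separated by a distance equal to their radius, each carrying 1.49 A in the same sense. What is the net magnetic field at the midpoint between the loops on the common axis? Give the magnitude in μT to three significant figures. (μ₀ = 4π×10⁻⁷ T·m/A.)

Each loop contributes B = μ₀IR²/[2(R²+z²)^(3/2)] on the axis, with z measured from that loop.
Loop 1 (z = 0.0143 m): B₁ = 2.34×10⁻⁵ T. Loop 2 (z = 0.0143 m): B₂ = 2.34×10⁻⁵ T.
The fields add: B = B₁ + B₂ = 4.68×10⁻⁵ T.

B ≈ 46.8 μT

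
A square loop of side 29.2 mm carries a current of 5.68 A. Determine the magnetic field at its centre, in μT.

B ≈ 220 μT

Each side is a finite straight segment at perpendicular distance d = a/(2 tan(π/4)) = 0.0146 m from the centre, with end-angles ±π/4.
One side contributes B₁ = (μ₀I/4πd)·2 sin(π/4) = 5.50×10⁻⁵ T.
All 4 sides add in the same direction: B = 4 × 5.50×10⁻⁵ = 2.20×10⁻⁴ T.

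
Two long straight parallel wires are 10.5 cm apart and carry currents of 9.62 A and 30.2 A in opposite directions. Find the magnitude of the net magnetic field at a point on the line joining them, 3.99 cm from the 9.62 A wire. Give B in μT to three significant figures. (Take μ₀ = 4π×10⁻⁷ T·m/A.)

Each long wire gives B = μ₀I/(2πd). Distances are d₁ = 0.0399 m and d₂ = 0.0651 m.
B₁ = 4.82×10⁻⁵ T, B₂ = 9.28×10⁻⁵ T.
Between antiparallel currents both contributions point the same way, so they add. B = B₁ + B₂ = 4.82×10⁻⁵ + 9.28×10⁻⁵ = 1.41×10⁻⁴ T.

B ≈ 141 μT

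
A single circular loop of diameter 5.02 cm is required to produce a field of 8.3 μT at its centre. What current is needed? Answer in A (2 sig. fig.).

I ≈ 0.33 A

At the centre of a circular loop B = μ₀I/(2R), so I = 2RB/μ₀.
With R = 0.0251 m, I = 2 × 0.0251 × 8.30×10⁻⁶ / (4π×10⁻⁷) = 0.332 A.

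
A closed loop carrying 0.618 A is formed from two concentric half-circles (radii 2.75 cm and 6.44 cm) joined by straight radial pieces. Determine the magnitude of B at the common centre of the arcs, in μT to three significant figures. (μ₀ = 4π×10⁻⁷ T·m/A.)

The radial connectors point toward the centre, so dl × r̂ = 0 and they contribute nothing.
Each semicircle gives μ₀I/(4R): inner arc 7.06×10⁻⁶ T, outer arc 3.01×10⁻⁶ T.
The two arcs carry current in opposite angular senses, so their fields oppose: B = |7.06×10⁻⁶ − 3.01×10⁻⁶| = 4.05×10⁻⁶ T.

B ≈ 4.05 μT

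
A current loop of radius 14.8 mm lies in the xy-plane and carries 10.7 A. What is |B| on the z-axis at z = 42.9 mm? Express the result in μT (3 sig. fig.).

On the axis of a circular loop, B = μ₀IR² / [2(R²+z²)^(3/2)].
R² + z² = (0.0148)² + (0.0429)² = 0.002059 m², and (R²+z²)^(3/2) = 9.35×10⁻⁵ m³.
B = (4π×10⁻⁷ × 10.7 × 0.000219) / (2 × 9.35×10⁻⁵) = 1.58×10⁻⁵ T.

B ≈ 15.8 μT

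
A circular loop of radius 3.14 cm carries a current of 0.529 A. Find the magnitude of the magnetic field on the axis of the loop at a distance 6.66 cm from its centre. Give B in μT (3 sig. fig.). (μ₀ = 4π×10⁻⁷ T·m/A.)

B ≈ 0.821 μT

On the axis of a circular loop, B = μ₀IR² / [2(R²+z²)^(3/2)].
R² + z² = (0.0314)² + (0.0666)² = 0.005422 m², and (R²+z²)^(3/2) = 3.99×10⁻⁴ m³.
B = (4π×10⁻⁷ × 0.529 × 0.000986) / (2 × 3.99×10⁻⁴) = 8.21×10⁻⁷ T.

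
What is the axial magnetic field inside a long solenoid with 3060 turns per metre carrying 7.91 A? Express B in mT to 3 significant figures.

Inside a long solenoid, B = μ₀nI with n = 3060 turns/m.
B = 4π×10⁻⁷ × 3060 × 7.91 = 3.04×10⁻² T.

B ≈ 30.4 mT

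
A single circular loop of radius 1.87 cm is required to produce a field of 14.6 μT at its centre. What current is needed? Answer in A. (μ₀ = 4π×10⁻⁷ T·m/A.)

At the centre of a circular loop B = μ₀I/(2R), so I = 2RB/μ₀.
With R = 0.0187 m, I = 2 × 0.0187 × 1.46×10⁻⁵ / (4π×10⁻⁷) = 0.435 A.

I ≈ 0.435 A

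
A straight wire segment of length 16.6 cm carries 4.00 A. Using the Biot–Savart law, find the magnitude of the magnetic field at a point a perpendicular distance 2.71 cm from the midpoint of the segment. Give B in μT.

B ≈ 28.1 μT

For a finite straight segment, B = (μ₀I/4πd)(sinθ₁ + sinθ₂), where θ₁, θ₂ are the angles from the perpendicular to each end.
The perpendicular from the point meets the wire at its midpoint, so each end is L/2 = 0.083 m away along the wire.
sinθ₁ = 0.083/√(0.083²+0.0271²) = 0.9506; sinθ₂ = 0.083/√(0.083²+0.0271²) = 0.9506.
B = (4π×10⁻⁷ × 4.00) / (4π × 0.0271) × (0.9506 + 0.9506) = 2.81×10⁻⁵ T.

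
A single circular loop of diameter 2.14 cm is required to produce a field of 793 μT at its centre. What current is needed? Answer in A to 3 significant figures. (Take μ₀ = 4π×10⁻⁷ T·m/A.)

At the centre of a circular loop B = μ₀I/(2R), so I = 2RB/μ₀.
With R = 0.0107 m, I = 2 × 0.0107 × 7.93×10⁻⁴ / (4π×10⁻⁷) = 13.5 A.

I ≈ 13.5 A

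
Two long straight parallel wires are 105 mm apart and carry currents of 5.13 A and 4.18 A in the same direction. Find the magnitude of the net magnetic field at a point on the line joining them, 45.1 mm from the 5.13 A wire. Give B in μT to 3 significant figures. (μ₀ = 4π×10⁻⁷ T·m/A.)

Each long wire gives B = μ₀I/(2πd). Distances are d₁ = 0.0451 m and d₂ = 0.0599 m.
B₁ = 2.27×10⁻⁵ T, B₂ = 1.40×10⁻⁵ T.
Between parallel currents the two contributions point in opposite directions, so they subtract. B = |B₁ − B₂| = |2.27×10⁻⁵ − 1.40×10⁻⁵| = 8.79×10⁻⁶ T.

B ≈ 8.79 μT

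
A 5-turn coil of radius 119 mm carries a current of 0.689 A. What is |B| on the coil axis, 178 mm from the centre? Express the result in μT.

B ≈ 3.12 μT

For an N-turn flat coil, B = Nμ₀IR²/[2(R²+z²)^(3/2)] with R = 0.119 m, z = 0.178 m.
B = 5 × 6.25×10⁻⁷ T = 3.12×10⁻⁶ T.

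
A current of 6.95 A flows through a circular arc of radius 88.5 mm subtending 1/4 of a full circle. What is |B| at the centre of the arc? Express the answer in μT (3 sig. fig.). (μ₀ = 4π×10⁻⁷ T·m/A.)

The Biot–Savart field of a circular arc at its centre is B = μ₀Iφ/(4πR), with φ = 1.571 rad.
B = (4π×10⁻⁷ × 6.95 × 1.571) / (4π × 0.0885) = 1.23×10⁻⁵ T.

B ≈ 12.3 μT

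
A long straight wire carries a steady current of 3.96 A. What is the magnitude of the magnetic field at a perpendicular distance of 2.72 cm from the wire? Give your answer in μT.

For an infinitely long straight wire, B = μ₀I/(2πd).
B = (4π×10⁻⁷ × 3.96) / (2π × 0.0272) = 2.91×10⁻⁵ T.

B ≈ 29.1 μT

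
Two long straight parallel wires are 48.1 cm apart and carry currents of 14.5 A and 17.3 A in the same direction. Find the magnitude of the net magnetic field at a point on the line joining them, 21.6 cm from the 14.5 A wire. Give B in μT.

B ≈ 0.369 μT

Each long wire gives B = μ₀I/(2πd). Distances are d₁ = 0.216 m and d₂ = 0.265 m.
B₁ = 1.34×10⁻⁵ T, B₂ = 1.31×10⁻⁵ T.
Between parallel currents the two contributions point in opposite directions, so they subtract. B = |B₁ − B₂| = |1.34×10⁻⁵ − 1.31×10⁻⁵| = 3.69×10⁻⁷ T.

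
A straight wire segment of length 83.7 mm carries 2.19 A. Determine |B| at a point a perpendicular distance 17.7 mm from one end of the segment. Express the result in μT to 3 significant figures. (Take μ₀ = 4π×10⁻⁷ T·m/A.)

B ≈ 12.1 μT

For a finite straight segment, B = (μ₀I/4πd)(sinθ₁ + sinθ₂), where θ₁, θ₂ are the angles from the perpendicular to each end.
The perpendicular foot is at one end, so the two end-offsets along the wire are 0 and L = 0.0837 m.
sinθ₁ = 0/√(0²+0.0177²) = 0.0000; sinθ₂ = 0.0837/√(0.0837²+0.0177²) = 0.9784.
B = (4π×10⁻⁷ × 2.19) / (4π × 0.0177) × (0.0000 + 0.9784) = 1.21×10⁻⁵ T.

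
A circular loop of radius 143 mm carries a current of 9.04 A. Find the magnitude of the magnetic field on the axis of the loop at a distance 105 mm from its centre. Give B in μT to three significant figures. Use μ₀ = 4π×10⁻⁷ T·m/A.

On the axis of a circular loop, B = μ₀IR² / [2(R²+z²)^(3/2)].
R² + z² = (0.143)² + (0.105)² = 0.03147 m², and (R²+z²)^(3/2) = 5.58×10⁻³ m³.
B = (4π×10⁻⁷ × 9.04 × 0.02045) / (2 × 5.58×10⁻³) = 2.08×10⁻⁵ T.

B ≈ 20.8 μT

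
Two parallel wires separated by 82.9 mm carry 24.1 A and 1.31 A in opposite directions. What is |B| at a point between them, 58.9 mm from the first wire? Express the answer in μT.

B ≈ 92.8 μT

Each long wire gives B = μ₀I/(2πd). Distances are d₁ = 0.0589 m and d₂ = 0.024 m.
B₁ = 8.18×10⁻⁵ T, B₂ = 1.09×10⁻⁵ T.
Between antiparallel currents both contributions point the same way, so they add. B = B₁ + B₂ = 8.18×10⁻⁵ + 1.09×10⁻⁵ = 9.28×10⁻⁵ T.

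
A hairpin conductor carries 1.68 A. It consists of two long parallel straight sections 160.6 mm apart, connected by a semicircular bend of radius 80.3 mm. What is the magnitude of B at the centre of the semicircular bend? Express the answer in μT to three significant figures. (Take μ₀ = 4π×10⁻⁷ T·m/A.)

The semicircular arc contributes B_arc = μ₀I·π/(4πR) = μ₀I/(4R) = 6.57×10⁻⁶ T.
Each semi-infinite lead is at perpendicular distance R = 0.0803 m from the centre, with the perpendicular foot at its near end, so it contributes μ₀I/(4πR); both point the same way, together 4.18×10⁻⁶ T.
Arc and leads all point the same direction: B = 6.57×10⁻⁶ + 4.18×10⁻⁶ = 1.08×10⁻⁵ T.

B ≈ 10.8 μT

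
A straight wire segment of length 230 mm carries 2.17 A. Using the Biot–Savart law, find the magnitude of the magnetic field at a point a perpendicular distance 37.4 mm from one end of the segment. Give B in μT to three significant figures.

B ≈ 5.73 μT

For a finite straight segment, B = (μ₀I/4πd)(sinθ₁ + sinθ₂), where θ₁, θ₂ are the angles from the perpendicular to each end.
The perpendicular foot is at one end, so the two end-offsets along the wire are 0 and L = 0.23 m.
sinθ₁ = 0/√(0²+0.0374²) = 0.0000; sinθ₂ = 0.23/√(0.23²+0.0374²) = 0.9870.
B = (4π×10⁻⁷ × 2.17) / (4π × 0.0374) × (0.0000 + 0.9870) = 5.73×10⁻⁶ T.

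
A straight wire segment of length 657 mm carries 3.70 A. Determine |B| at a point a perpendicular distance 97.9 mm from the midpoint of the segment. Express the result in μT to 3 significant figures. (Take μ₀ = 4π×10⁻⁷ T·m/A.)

B ≈ 7.24 μT

For a finite straight segment, B = (μ₀I/4πd)(sinθ₁ + sinθ₂), where θ₁, θ₂ are the angles from the perpendicular to each end.
The perpendicular from the point meets the wire at its midpoint, so each end is L/2 = 0.3285 m away along the wire.
sinθ₁ = 0.3285/√(0.3285²+0.0979²) = 0.9583; sinθ₂ = 0.3285/√(0.3285²+0.0979²) = 0.9583.
B = (4π×10⁻⁷ × 3.70) / (4π × 0.0979) × (0.9583 + 0.9583) = 7.24×10⁻⁶ T.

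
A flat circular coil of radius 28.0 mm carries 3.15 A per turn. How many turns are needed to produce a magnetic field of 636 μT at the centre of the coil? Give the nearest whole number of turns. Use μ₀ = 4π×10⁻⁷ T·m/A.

N = 9

For an N-turn coil, B = Nμ₀I/(2R). A single turn gives B₁ = 7.07×10⁻⁵ T with R = 0.028 m.
N = B/B₁ = 6.36×10⁻⁴ / 7.07×10⁻⁵ = 9.00.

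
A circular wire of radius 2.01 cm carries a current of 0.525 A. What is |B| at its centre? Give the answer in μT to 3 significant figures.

B ≈ 16.4 μT

At the centre of a circular loop the Biot–Savart law gives B = μ₀I/(2R).
B = (4π×10⁻⁷ × 0.525) / (2 × 0.0201) = 1.64×10⁻⁵ T.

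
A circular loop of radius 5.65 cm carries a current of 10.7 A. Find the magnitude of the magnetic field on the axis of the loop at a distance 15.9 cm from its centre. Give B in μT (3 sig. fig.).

On the axis of a circular loop, B = μ₀IR² / [2(R²+z²)^(3/2)].
R² + z² = (0.0565)² + (0.159)² = 0.02847 m², and (R²+z²)^(3/2) = 4.80×10⁻³ m³.
B = (4π×10⁻⁷ × 10.7 × 0.003192) / (2 × 4.80×10⁻³) = 4.47×10⁻⁶ T.

B ≈ 4.47 μT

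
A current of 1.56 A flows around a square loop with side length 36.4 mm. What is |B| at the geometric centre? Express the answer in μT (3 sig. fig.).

B ≈ 48.5 μT

Each side is a finite straight segment at perpendicular distance d = a/(2 tan(π/4)) = 0.0182 m from the centre, with end-angles ±π/4.
One side contributes B₁ = (μ₀I/4πd)·2 sin(π/4) = 1.21×10⁻⁵ T.
All 4 sides add in the same direction: B = 4 × 1.21×10⁻⁵ = 4.85×10⁻⁵ T.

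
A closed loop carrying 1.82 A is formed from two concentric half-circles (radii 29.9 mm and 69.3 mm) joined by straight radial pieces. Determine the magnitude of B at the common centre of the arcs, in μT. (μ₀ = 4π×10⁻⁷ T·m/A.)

B ≈ 10.9 μT

The radial connectors point toward the centre, so dl × r̂ = 0 and they contribute nothing.
Each semicircle gives μ₀I/(4R): inner arc 1.91×10⁻⁵ T, outer arc 8.25×10⁻⁶ T.
The two arcs carry current in opposite angular senses, so their fields oppose: B = |1.91×10⁻⁵ − 8.25×10⁻⁶| = 1.09×10⁻⁵ T.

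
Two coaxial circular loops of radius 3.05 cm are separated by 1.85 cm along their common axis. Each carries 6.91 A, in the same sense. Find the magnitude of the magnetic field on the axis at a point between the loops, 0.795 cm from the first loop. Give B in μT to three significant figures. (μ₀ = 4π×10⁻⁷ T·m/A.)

Each loop contributes B = μ₀IR²/[2(R²+z²)^(3/2)] on the axis, with z measured from that loop.
Loop 1 (z = 0.00795 m): B₁ = 1.29×10⁻⁴ T. Loop 2 (z = 0.01055 m): B₂ = 1.20×10⁻⁴ T.
The fields add: B = B₁ + B₂ = 2.49×10⁻⁴ T.

B ≈ 249 μT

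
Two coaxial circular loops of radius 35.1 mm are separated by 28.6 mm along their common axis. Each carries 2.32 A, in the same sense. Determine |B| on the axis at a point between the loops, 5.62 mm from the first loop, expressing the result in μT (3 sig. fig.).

Each loop contributes B = μ₀IR²/[2(R²+z²)^(3/2)] on the axis, with z measured from that loop.
Loop 1 (z = 0.00562 m): B₁ = 4.00×10⁻⁵ T. Loop 2 (z = 0.02298 m): B₂ = 2.43×10⁻⁵ T.
The fields add: B = B₁ + B₂ = 6.43×10⁻⁵ T.

B ≈ 64.3 μT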